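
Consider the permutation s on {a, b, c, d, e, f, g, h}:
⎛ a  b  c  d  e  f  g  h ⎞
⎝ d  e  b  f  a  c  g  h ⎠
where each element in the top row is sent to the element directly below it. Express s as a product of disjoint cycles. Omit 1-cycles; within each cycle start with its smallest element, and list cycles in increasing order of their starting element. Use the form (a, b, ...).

(a, d, f, c, b, e)

Iterating s from a gives a → d → f → c → b → e → a; that is the 6-cycle (a, d, f, c, b, e).
Repeating from the next unused element and collecting all non-trivial cycles gives (a, d, f, c, b, e).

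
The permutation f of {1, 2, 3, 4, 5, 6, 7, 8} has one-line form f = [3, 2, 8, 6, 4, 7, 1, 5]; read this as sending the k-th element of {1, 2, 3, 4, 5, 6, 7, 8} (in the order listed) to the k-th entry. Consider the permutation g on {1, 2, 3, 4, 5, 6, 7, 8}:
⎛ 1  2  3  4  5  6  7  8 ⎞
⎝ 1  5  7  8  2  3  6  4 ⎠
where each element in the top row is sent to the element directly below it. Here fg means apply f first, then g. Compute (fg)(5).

8

(fg)(5) = g(f(5)). f(5) = 4, then g(4) = 8. So (fg)(5) = 8.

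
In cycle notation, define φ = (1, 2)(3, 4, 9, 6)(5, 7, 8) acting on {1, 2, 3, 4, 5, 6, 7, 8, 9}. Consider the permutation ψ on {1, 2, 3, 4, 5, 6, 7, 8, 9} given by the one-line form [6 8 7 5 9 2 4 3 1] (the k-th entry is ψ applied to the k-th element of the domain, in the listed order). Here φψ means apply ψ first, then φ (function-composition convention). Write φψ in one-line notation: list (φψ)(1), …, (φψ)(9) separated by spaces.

(φψ)(x) = φ(ψ(x)). Computing each image: φ(ψ(1)) = φ(6) = 3, φ(ψ(2)) = φ(8) = 5, φ(ψ(3)) = φ(7) = 8, φ(ψ(4)) = φ(5) = 7, φ(ψ(5)) = φ(9) = 6, φ(ψ(6)) = φ(2) = 1, φ(ψ(7)) = φ(4) = 9, φ(ψ(8)) = φ(3) = 4, φ(ψ(9)) = φ(1) = 2.
Hence φψ = [3 5 8 7 6 1 9 4 2].

3 5 8 7 6 1 9 4 2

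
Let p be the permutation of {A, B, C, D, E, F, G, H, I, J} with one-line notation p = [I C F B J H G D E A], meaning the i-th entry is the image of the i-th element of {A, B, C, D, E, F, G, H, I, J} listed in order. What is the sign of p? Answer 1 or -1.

-1

In disjoint-cycle form the cycle lengths are 5, 4, 1.
A cycle of length ℓ contributes ℓ−1 transpositions, so p is a product of 4 + 3 = 7 transpositions — odd.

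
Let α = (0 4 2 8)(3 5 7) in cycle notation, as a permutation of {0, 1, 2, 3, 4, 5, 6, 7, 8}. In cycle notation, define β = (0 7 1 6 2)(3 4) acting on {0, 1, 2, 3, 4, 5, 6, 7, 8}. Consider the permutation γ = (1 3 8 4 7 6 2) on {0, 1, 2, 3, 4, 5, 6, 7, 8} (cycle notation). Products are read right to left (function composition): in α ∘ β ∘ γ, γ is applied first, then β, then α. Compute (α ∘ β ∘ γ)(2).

(α ∘ β ∘ γ)(2) = α(β(γ(2))). γ(2) = 1, then β(1) = 6, then α(6) = 6, so the result is 6.

6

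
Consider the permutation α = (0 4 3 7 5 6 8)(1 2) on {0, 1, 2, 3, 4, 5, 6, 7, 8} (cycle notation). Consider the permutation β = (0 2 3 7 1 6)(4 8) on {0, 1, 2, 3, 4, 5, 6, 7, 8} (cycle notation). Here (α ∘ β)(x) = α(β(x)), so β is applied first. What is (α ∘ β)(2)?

β(2) = 3, then α(3) = 7; composing gives (α ∘ β)(2) = 7.

7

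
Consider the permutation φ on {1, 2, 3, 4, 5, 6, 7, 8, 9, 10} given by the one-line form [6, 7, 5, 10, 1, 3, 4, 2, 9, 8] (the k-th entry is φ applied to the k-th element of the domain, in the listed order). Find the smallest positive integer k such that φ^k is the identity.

Decomposing into disjoint cycles gives cycle lengths 5, 4, 1.
The order of φ is the least common multiple of its cycle lengths: lcm(5, 4) = 20.

20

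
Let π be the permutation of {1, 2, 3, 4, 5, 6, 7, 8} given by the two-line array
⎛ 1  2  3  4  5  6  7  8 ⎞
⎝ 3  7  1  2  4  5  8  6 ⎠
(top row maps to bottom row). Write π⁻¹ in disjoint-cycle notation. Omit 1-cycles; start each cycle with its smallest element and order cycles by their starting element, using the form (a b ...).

First write π in disjoint cycles: (1 3)(2 7 8 6 5 4).
Reversing each cycle (and rotating so the smallest element leads) gives π⁻¹ = (1 3)(2 4 5 6 8 7).

(1 3)(2 4 5 6 8 7)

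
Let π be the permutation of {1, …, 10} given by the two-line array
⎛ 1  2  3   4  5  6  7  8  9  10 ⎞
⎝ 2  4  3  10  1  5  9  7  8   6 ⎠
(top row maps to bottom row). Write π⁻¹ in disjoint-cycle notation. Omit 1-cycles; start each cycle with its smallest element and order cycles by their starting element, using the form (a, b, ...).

First write π in disjoint cycles: (1, 2, 4, 10, 6, 5)(7, 9, 8).
Reversing each cycle (and rotating so the smallest element leads) gives π⁻¹ = (1, 5, 6, 10, 4, 2)(7, 8, 9).

(1, 5, 6, 10, 4, 2)(7, 8, 9)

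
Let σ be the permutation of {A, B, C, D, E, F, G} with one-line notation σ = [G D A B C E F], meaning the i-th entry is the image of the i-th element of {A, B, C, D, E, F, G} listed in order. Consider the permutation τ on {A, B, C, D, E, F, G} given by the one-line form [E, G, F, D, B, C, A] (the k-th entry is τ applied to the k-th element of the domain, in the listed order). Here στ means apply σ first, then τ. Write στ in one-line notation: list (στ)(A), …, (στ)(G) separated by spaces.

(στ)(x) = τ(σ(x)). Computing each image: τ(σ(A)) = τ(G) = A, τ(σ(B)) = τ(D) = D, τ(σ(C)) = τ(A) = E, τ(σ(D)) = τ(B) = G, τ(σ(E)) = τ(C) = F, τ(σ(F)) = τ(E) = B, τ(σ(G)) = τ(F) = C.
Hence στ = [A D E G F B C].

A D E G F B C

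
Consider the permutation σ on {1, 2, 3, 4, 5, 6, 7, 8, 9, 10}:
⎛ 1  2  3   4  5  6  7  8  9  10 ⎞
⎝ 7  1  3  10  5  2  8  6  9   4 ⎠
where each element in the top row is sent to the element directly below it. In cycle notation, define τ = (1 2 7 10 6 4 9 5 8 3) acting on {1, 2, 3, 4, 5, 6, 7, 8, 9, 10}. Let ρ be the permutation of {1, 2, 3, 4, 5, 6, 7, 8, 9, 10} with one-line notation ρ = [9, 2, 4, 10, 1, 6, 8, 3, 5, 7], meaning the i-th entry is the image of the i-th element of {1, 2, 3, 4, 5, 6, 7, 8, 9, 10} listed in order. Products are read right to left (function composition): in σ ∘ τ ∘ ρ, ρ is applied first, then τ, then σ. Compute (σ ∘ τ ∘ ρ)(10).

4

Apply the permutations in order: ρ(10) = 7, then τ(7) = 10, then σ(10) = 4. So (σ ∘ τ ∘ ρ)(10) = 4.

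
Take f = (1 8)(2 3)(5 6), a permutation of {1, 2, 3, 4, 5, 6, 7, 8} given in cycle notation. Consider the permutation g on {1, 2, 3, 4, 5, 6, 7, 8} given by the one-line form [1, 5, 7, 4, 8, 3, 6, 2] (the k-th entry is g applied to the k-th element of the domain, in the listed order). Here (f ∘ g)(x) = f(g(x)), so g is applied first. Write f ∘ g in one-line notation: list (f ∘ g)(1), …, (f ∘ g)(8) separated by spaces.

8 6 7 4 1 2 5 3

(f ∘ g)(x) = f(g(x)). Computing each image: f(g(1)) = f(1) = 8, f(g(2)) = f(5) = 6, f(g(3)) = f(7) = 7, f(g(4)) = f(4) = 4, f(g(5)) = f(8) = 1, f(g(6)) = f(3) = 2, f(g(7)) = f(6) = 5, f(g(8)) = f(2) = 3.
Hence f ∘ g = [8 6 7 4 1 2 5 3].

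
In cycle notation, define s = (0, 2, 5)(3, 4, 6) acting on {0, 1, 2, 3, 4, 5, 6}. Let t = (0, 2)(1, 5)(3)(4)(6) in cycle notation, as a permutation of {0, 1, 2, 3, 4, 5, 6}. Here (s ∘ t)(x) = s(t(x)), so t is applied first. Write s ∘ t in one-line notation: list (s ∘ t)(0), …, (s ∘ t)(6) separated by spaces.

For each element, apply t then s: 0 → 2 → 5; 1 → 5 → 0; 2 → 0 → 2; 3 → 3 → 4; 4 → 4 → 6; 5 → 1 → 1; 6 → 6 → 3.
Collecting the images, s ∘ t = [5 0 2 4 6 1 3].

5 0 2 4 6 1 3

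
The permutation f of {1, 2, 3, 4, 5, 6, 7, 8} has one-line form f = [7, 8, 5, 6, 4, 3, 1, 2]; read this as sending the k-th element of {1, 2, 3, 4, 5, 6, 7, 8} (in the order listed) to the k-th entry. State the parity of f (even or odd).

In disjoint-cycle form the cycle lengths are 4, 2, 2.
A cycle of length ℓ contributes ℓ−1 transpositions, so f is a product of 3 + 1 + 1 = 5 transpositions — odd.

odd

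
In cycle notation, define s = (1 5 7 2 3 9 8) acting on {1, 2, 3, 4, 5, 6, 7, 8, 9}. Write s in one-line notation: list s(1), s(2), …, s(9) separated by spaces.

Image by image: 1↦5, 2↦3, 3↦9, 4↦4, 5↦7, 6↦6, 7↦2, 8↦1, 9↦8.
So the one-line form is 5 3 9 4 7 6 2 1 8.

5 3 9 4 7 6 2 1 8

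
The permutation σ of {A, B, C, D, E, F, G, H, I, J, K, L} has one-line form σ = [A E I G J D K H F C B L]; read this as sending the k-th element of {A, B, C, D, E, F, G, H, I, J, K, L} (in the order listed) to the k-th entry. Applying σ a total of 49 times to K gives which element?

Tracing K → B → … returns to K after 9 steps, so K lies in a 9-cycle (B E J C I F D G K).
On a 9-cycle, σ^9 is the identity, so σ^49 = σ^4 there (49 ≡ 4 mod 9).
Advancing 4 steps from K: K → B → E → J → C.

C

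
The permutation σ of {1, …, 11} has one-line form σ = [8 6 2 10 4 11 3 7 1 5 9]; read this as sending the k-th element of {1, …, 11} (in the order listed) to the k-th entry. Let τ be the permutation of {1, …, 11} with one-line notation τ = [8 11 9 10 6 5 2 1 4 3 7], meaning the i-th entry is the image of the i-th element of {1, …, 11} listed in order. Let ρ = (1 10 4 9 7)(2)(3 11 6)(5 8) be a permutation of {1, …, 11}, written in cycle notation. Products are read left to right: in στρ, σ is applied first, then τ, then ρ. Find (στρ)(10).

Apply the permutations in order: σ(10) = 5, then τ(5) = 6, then ρ(6) = 3. So (στρ)(10) = 3.

3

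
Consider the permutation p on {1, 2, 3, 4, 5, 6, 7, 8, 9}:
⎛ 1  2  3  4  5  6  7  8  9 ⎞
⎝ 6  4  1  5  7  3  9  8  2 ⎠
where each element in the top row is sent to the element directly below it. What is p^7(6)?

3

Tracing 6 → 3 → … returns to 6 after 3 steps, so 6 lies in a 3-cycle (1, 6, 3).
Powers repeat with period 3 on this cycle, and 7 mod 3 = 1, so p^7(6) = p^1(6).
Advancing 1 step from 6: 6 → 3.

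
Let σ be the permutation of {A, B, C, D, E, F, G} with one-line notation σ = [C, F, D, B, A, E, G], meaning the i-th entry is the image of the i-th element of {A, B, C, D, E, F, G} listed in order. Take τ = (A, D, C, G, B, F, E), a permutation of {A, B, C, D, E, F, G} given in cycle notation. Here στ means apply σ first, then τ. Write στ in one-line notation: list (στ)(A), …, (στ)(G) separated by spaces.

G E C F D A B

(στ)(x) = τ(σ(x)). Computing each image: τ(σ(A)) = τ(C) = G, τ(σ(B)) = τ(F) = E, τ(σ(C)) = τ(D) = C, τ(σ(D)) = τ(B) = F, τ(σ(E)) = τ(A) = D, τ(σ(F)) = τ(E) = A, τ(σ(G)) = τ(G) = B.
Hence στ = [G E C F D A B].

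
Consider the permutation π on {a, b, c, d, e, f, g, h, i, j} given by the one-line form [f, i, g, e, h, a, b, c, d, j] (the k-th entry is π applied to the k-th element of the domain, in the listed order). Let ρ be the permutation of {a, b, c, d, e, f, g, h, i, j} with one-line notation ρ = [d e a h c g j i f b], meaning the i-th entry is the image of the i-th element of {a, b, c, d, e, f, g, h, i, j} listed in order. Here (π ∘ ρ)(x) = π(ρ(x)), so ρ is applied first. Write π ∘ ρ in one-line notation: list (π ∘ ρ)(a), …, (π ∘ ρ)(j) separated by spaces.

Chase each element through ρ then π: a → d → e; b → e → h; c → a → f; d → h → c; e → c → g; f → g → b; g → j → j; h → i → d; i → f → a; j → b → i.
Collecting the images, π ∘ ρ = [e h f c g b j d a i].

e h f c g b j d a i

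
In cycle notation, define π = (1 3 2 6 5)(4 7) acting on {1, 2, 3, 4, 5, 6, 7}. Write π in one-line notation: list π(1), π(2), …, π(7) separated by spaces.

3 6 2 7 1 5 4

Image by image: 1→3, 2→6, 3→2, 4→7, 5→1, 6→5, 7→4.
So the one-line form is 3 6 2 7 1 5 4.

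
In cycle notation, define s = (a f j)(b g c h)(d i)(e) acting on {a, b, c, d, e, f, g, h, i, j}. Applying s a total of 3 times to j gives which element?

j lies in the 3-cycle (a f j).
Since the cycle has length 3, s^3 acts on it the same as s^0 (3 mod 3 = 0).
So s^3(j) = j.

j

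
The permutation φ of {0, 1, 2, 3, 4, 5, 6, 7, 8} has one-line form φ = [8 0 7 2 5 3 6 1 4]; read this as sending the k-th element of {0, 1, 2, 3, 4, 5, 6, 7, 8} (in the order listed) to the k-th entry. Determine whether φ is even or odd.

odd

In disjoint-cycle form the cycle lengths are 8, 1.
A cycle is odd iff its length is even; φ has 1 even-length cycle, so sgn(φ) = (−1)^1 and φ is odd.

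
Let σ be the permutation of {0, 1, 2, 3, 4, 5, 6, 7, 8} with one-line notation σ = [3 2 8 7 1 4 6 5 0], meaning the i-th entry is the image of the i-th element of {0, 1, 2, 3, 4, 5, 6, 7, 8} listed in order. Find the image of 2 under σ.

2 is element number 3 of the domain, and entry number 3 of the one-line form is 8, so σ(2) = 8.

8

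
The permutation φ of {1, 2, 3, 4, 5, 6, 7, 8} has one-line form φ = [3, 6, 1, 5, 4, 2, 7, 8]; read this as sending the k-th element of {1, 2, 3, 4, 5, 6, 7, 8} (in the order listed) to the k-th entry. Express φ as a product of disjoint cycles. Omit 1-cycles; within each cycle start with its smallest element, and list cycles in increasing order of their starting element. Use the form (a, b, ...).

Start at 1 and follow images: 1 → 3 → 1, giving the cycle (1, 3).
Repeating from the next unused element and collecting all non-trivial cycles gives (1, 3)(2, 6)(4, 5).

(1, 3)(2, 6)(4, 5)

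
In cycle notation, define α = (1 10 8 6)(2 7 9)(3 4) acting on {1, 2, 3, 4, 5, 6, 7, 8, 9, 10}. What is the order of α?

The disjoint cycles have lengths 4, 3, 2, 1.
The order is lcm(4, 3, 2) = 12.

12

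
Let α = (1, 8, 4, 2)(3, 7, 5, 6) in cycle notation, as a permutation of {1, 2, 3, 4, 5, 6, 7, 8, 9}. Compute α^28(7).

7 lies in the 4-cycle (3, 7, 5, 6).
Since the cycle has length 4, α^28 acts on it the same as α^0 (28 mod 4 = 0).
So α^28(7) = 7.

7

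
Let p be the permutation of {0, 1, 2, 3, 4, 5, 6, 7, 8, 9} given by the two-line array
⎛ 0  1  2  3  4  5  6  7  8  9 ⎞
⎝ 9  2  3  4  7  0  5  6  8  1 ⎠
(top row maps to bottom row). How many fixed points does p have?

1

The fixed points (elements with p(x) = x) are {8}, so there is 1.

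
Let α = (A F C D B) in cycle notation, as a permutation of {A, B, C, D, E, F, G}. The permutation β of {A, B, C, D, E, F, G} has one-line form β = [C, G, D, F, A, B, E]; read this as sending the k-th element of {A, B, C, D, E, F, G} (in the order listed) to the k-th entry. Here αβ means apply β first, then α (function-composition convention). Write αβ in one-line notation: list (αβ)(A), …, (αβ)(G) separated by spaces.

Chase each element through β then α: A → C → D; B → G → G; C → D → B; D → F → C; E → A → F; F → B → A; G → E → E.
Collecting the images, αβ = [D G B C F A E].

D G B C F A E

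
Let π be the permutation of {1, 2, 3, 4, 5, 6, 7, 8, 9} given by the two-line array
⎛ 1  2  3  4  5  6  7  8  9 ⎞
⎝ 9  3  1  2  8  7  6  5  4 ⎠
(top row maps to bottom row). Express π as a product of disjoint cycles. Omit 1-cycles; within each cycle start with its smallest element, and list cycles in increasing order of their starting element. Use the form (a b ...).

From 1: 1 → 9 → 4 → 2 → 3 → 1, closing the cycle (1 9 4 2 3).
Repeating from the next unused element and collecting all non-trivial cycles gives (1 9 4 2 3)(5 8)(6 7).

(1 9 4 2 3)(5 8)(6 7)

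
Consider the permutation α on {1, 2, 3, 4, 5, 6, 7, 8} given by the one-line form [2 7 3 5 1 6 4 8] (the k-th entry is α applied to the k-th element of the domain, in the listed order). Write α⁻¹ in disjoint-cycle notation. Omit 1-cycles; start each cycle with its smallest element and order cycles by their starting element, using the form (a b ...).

(1 5 4 7 2)

First write α in disjoint cycles: (1 2 7 4 5).
Reversing each cycle (and rotating so the smallest element leads) gives α⁻¹ = (1 5 4 7 2).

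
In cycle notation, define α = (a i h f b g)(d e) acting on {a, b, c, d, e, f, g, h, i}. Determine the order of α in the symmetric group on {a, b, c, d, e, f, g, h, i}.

6

The disjoint cycles have lengths 6, 2, 1.
Since disjoint cycles commute, ord(α) = lcm(6, 2) = 6.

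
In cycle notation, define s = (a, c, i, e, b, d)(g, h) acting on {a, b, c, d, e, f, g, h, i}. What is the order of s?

The cycle type of s is (6, 2, 1).
The order of s is the least common multiple of its cycle lengths: lcm(6, 2) = 6.

6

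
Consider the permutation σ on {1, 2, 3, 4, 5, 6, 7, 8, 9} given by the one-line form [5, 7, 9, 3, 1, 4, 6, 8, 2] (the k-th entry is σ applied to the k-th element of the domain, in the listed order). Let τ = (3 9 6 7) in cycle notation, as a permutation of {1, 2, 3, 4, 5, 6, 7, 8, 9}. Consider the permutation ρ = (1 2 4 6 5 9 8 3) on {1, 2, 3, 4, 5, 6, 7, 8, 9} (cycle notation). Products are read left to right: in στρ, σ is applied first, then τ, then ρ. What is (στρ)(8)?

(στρ)(8) = ρ(τ(σ(8))). σ(8) = 8, then τ(8) = 8, then ρ(8) = 3, so the result is 3.

3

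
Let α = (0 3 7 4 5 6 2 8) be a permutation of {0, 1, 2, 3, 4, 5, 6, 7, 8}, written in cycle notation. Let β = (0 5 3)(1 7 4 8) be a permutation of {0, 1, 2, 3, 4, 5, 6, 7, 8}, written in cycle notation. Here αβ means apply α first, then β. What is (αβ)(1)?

First apply α: α(1) = 1, then β(1) = 7. Thus (αβ)(1) = 7.

7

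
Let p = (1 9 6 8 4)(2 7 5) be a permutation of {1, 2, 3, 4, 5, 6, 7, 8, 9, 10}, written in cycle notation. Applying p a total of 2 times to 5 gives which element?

7

5 lies in the 3-cycle (2 7 5).
Stepping 2 places around the cycle: 5 → 2 → 7.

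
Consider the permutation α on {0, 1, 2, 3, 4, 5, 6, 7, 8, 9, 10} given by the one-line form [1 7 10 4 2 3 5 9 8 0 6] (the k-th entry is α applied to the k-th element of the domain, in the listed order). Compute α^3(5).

Tracing 5 → 3 → … returns to 5 after 6 steps, so 5 lies in a 6-cycle (2 10 6 5 3 4).
Advancing 3 steps from 5: 5 → 3 → 4 → 2.

2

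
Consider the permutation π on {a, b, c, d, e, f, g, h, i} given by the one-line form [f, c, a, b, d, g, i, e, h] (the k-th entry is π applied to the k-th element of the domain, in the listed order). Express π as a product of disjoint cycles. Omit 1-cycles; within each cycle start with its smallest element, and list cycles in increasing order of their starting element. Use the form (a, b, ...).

Iterating π from a gives a → f → g → i → h → e → d → b → c → a; that is the 9-cycle (a, f, g, i, h, e, d, b, c).
Continuing from each remaining unvisited element yields (a, f, g, i, h, e, d, b, c).

(a, f, g, i, h, e, d, b, c)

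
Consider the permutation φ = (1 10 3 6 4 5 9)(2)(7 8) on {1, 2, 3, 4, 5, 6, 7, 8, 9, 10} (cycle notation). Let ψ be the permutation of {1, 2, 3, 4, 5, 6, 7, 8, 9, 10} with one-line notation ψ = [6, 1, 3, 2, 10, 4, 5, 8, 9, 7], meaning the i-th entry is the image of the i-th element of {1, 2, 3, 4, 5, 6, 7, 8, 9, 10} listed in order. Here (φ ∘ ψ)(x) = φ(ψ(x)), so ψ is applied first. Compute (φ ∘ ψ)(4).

2

First apply ψ: ψ(4) = 2, then φ(2) = 2. Thus (φ ∘ ψ)(4) = 2.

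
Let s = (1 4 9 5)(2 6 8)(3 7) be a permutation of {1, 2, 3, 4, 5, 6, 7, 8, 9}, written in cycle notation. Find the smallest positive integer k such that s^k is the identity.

12

The disjoint cycles have lengths 4, 3, 2.
The order is lcm(4, 3, 2) = 12.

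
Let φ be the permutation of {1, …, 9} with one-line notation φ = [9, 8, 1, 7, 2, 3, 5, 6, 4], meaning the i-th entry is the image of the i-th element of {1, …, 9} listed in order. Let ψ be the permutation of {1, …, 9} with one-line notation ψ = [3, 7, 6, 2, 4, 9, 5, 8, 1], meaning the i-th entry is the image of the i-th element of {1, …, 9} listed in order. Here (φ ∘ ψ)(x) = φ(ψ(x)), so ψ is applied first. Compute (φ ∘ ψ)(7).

First apply ψ: ψ(7) = 5, then φ(5) = 2. Thus (φ ∘ ψ)(7) = 2.

2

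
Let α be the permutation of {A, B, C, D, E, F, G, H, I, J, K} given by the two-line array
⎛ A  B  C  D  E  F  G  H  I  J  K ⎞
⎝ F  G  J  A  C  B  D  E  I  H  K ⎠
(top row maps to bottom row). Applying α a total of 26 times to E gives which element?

J

Tracing E → C → … returns to E after 4 steps, so E lies in a 4-cycle (C, J, H, E).
Powers repeat with period 4 on this cycle, and 26 mod 4 = 2, so α^26(E) = α^2(E).
Advancing 2 steps from E: E → C → J.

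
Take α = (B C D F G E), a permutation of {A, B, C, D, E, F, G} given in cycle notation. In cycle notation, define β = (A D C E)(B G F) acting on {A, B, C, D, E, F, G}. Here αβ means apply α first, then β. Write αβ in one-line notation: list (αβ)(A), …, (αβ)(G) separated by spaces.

(αβ)(x) = β(α(x)). Computing each image: β(α(A)) = β(A) = D, β(α(B)) = β(C) = E, β(α(C)) = β(D) = C, β(α(D)) = β(F) = B, β(α(E)) = β(B) = G, β(α(F)) = β(G) = F, β(α(G)) = β(E) = A.
Hence αβ = [D E C B G F A].

D E C B G F A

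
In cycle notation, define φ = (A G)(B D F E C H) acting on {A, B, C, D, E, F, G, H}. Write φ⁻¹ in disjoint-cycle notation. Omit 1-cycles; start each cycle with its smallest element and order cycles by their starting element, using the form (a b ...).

(A G)(B H C E F D)

If φ sends a → b within a cycle, φ⁻¹ sends b → a; equivalently, reverse each cycle.
Reversing each cycle of φ and rotating so the smallest element leads gives (A G)(B H C E F D).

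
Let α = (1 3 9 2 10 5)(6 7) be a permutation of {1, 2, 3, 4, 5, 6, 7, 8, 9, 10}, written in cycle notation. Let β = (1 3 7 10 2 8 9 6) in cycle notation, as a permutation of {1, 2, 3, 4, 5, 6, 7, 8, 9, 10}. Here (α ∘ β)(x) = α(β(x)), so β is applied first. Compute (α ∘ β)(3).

β(3) = 7, then α(7) = 6; composing gives (α ∘ β)(3) = 6.

6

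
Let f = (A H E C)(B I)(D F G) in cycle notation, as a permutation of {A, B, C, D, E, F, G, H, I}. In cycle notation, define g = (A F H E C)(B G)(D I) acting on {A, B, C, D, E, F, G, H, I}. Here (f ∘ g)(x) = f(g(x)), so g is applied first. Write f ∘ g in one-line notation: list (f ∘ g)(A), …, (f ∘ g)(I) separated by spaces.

G D H B A E I C F

For each element, apply g then f: A → F → G; B → G → D; C → A → H; D → I → B; E → C → A; F → H → E; G → B → I; H → E → C; I → D → F.
Collecting the images, f ∘ g = [G D H B A E I C F].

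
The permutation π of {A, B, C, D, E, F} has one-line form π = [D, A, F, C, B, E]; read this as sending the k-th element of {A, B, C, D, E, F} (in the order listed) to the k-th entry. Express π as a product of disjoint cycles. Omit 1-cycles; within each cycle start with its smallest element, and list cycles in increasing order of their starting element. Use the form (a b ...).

(A D C F E B)

Iterating π from A gives A → D → C → F → E → B → A; that is the 6-cycle (A D C F E B).
Repeating from the next unused element and collecting all non-trivial cycles gives (A D C F E B).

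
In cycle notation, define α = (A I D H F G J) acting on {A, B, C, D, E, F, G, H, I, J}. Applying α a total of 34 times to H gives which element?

D

H lies in the 7-cycle (A I D H F G J).
Powers repeat with period 7 on this cycle, and 34 mod 7 = 6, so α^34(H) = α^6(H).
Stepping 6 places around the cycle: H → F → G → J → A → I → D.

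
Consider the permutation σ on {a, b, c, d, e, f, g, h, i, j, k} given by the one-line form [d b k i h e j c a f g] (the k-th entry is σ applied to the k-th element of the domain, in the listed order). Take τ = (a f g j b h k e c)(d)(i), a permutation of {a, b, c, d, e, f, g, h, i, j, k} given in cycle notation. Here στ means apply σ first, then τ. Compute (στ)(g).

First apply σ: σ(g) = j, then τ(j) = b. Thus (στ)(g) = b.

b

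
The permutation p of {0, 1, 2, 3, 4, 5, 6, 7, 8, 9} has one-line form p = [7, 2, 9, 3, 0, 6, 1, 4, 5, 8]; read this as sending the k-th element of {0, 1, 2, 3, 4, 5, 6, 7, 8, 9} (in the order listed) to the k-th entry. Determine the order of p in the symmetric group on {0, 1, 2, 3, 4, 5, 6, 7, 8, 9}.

Writing p as disjoint cycles, the cycle lengths are 6, 3, 1.
Since disjoint cycles commute, ord(p) = lcm(6, 3) = 6.

6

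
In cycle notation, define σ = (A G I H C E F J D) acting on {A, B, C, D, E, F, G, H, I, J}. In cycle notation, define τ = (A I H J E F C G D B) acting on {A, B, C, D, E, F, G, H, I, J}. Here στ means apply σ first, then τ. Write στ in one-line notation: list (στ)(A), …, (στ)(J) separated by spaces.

D A F I C E H G J B

Chase each element through σ then τ: A → G → D; B → B → A; C → E → F; D → A → I; E → F → C; F → J → E; G → I → H; H → C → G; I → H → J; J → D → B.
So στ in one-line form is D A F I C E H G J B.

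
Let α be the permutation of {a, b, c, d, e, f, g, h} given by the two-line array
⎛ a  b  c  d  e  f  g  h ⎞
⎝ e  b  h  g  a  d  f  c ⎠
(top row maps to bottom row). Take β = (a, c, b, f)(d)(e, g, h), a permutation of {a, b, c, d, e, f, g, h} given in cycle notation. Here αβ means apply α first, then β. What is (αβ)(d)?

h

α(d) = g, then β(g) = h; composing gives (αβ)(d) = h.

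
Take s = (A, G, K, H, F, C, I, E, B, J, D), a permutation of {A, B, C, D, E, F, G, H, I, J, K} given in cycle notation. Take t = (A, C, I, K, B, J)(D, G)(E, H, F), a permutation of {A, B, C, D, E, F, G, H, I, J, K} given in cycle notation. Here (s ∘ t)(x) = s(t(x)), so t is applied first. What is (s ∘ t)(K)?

J

(s ∘ t)(K) = s(t(K)). t(K) = B, then s(B) = J. So (s ∘ t)(K) = J.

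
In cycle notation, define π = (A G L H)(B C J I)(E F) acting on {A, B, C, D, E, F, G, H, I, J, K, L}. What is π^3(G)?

G lies in the 4-cycle (A G L H).
Stepping 3 places around the cycle: G → L → H → A.

A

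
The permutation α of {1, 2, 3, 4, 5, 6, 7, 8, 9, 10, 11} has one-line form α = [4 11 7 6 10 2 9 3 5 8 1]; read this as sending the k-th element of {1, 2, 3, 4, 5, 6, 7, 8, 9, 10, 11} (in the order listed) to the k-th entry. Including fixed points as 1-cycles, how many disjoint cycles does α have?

2

The cycle decomposition is (1 4 6 2 11)(3 7 9 5 10 8), which has 2 cycles (counting 1-cycles).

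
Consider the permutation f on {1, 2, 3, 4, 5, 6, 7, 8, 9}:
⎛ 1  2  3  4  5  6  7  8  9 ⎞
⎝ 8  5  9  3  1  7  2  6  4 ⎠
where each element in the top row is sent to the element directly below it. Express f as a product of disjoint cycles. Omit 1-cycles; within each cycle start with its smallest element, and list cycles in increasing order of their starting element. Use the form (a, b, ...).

From 1: 1 → 8 → 6 → 7 → 2 → 5 → 1, closing the cycle (1, 8, 6, 7, 2, 5).
Repeating from the next unused element and collecting all non-trivial cycles gives (1, 8, 6, 7, 2, 5)(3, 9, 4).

(1, 8, 6, 7, 2, 5)(3, 9, 4)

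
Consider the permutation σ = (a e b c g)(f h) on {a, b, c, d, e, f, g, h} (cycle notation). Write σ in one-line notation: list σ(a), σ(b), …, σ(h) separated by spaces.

Reading each image from the cycles: a↦e, b↦c, c↦g, d↦d, e↦b, f↦h, g↦a, h↦f.
Listing these in domain order gives e c g d b h a f.

e c g d b h a f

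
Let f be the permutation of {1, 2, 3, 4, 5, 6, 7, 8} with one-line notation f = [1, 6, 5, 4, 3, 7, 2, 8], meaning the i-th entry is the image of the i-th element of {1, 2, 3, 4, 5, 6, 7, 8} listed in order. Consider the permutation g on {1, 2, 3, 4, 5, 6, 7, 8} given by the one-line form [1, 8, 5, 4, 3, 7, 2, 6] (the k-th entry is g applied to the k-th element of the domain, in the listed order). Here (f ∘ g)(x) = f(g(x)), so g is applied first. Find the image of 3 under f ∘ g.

3

(f ∘ g)(3) = f(g(3)). g(3) = 5, then f(5) = 3. So (f ∘ g)(3) = 3.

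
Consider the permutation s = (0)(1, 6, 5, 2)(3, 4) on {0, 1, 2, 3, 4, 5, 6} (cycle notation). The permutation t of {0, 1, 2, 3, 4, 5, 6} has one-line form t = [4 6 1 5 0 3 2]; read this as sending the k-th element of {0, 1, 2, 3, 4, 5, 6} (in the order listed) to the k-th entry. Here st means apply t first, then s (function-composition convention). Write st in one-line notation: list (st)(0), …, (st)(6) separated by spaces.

3 5 6 2 0 4 1

(st)(x) = s(t(x)). Computing each image: s(t(0)) = s(4) = 3, s(t(1)) = s(6) = 5, s(t(2)) = s(1) = 6, s(t(3)) = s(5) = 2, s(t(4)) = s(0) = 0, s(t(5)) = s(3) = 4, s(t(6)) = s(2) = 1.
Hence st = [3 5 6 2 0 4 1].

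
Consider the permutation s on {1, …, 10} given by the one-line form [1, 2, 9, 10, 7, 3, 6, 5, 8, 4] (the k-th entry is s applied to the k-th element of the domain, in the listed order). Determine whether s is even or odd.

even

In disjoint-cycle form the cycle lengths are 6, 2, 1, 1.
A cycle is odd iff its length is even; s has 2 even-length cycles, so sgn(s) = (−1)^2 and s is even.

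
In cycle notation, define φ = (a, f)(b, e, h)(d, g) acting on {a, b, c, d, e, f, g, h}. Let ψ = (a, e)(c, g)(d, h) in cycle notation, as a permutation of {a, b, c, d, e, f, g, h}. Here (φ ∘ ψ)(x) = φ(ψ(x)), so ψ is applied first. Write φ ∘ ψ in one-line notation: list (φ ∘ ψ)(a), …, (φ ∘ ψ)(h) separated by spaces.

(φ ∘ ψ)(x) = φ(ψ(x)). Computing each image: φ(ψ(a)) = φ(e) = h, φ(ψ(b)) = φ(b) = e, φ(ψ(c)) = φ(g) = d, φ(ψ(d)) = φ(h) = b, φ(ψ(e)) = φ(a) = f, φ(ψ(f)) = φ(f) = a, φ(ψ(g)) = φ(c) = c, φ(ψ(h)) = φ(d) = g.
Hence φ ∘ ψ = [h e d b f a c g].

h e d b f a c g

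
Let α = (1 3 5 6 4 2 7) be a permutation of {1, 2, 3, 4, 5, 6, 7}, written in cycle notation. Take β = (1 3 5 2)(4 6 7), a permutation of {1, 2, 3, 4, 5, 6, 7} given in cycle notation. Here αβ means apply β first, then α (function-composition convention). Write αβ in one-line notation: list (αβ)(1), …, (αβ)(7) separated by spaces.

(αβ)(x) = α(β(x)). Computing each image: α(β(1)) = α(3) = 5, α(β(2)) = α(1) = 3, α(β(3)) = α(5) = 6, α(β(4)) = α(6) = 4, α(β(5)) = α(2) = 7, α(β(6)) = α(7) = 1, α(β(7)) = α(4) = 2.
Hence αβ = [5 3 6 4 7 1 2].

5 3 6 4 7 1 2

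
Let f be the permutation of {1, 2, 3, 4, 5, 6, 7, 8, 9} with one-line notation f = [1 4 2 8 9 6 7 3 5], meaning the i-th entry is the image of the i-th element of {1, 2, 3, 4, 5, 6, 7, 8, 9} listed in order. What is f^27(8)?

Tracing 8 → 3 → … returns to 8 after 4 steps, so 8 lies in a 4-cycle (2 4 8 3).
On a 4-cycle, f^4 is the identity, so f^27 = f^3 there (27 ≡ 3 mod 4).
Advancing 3 steps from 8: 8 → 3 → 2 → 4.

4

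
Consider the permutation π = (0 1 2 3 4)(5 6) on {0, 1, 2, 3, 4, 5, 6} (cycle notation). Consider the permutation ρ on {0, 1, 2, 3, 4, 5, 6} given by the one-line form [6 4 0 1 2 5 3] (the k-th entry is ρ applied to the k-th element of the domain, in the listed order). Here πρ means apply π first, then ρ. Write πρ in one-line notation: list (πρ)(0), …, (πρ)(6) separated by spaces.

For each element, apply π then ρ: 0 → 1 → 4; 1 → 2 → 0; 2 → 3 → 1; 3 → 4 → 2; 4 → 0 → 6; 5 → 6 → 3; 6 → 5 → 5.
So πρ in one-line form is 4 0 1 2 6 3 5.

4 0 1 2 6 3 5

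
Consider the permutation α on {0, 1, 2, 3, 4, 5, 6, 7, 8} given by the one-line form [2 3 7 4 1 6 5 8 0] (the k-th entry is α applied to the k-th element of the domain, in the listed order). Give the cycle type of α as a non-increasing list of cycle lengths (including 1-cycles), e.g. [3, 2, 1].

[4, 3, 2]

The disjoint cycles are (0 2 7 8)(1 3 4)(5 6), with lengths 4, 3, 2 in non-increasing order.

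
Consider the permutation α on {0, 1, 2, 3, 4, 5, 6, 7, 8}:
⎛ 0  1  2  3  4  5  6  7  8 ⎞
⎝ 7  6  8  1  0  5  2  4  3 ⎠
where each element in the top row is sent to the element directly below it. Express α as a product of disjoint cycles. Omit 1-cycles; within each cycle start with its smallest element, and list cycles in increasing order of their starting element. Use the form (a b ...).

Start at 0 and follow images: 0 → 7 → 4 → 0, giving the cycle (0 7 4).
Repeating from the next unused element and collecting all non-trivial cycles gives (0 7 4)(1 6 2 8 3).

(0 7 4)(1 6 2 8 3)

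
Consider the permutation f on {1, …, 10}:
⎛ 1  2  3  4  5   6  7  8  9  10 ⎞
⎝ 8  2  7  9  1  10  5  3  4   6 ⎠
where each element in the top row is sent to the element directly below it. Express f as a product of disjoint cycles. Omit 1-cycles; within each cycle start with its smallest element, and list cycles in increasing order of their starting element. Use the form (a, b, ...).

(1, 8, 3, 7, 5)(4, 9)(6, 10)

Iterating f from 1 gives 1 → 8 → 3 → 7 → 5 → 1; that is the 5-cycle (1, 8, 3, 7, 5).
Repeating from the next unused element and collecting all non-trivial cycles gives (1, 8, 3, 7, 5)(4, 9)(6, 10).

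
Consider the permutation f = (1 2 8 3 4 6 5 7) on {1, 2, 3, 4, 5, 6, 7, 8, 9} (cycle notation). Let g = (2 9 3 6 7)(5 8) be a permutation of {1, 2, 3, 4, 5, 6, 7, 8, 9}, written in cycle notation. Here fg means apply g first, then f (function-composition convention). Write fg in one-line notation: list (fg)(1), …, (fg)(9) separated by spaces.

2 9 5 6 3 1 8 7 4

(fg)(x) = f(g(x)). Computing each image: f(g(1)) = f(1) = 2, f(g(2)) = f(9) = 9, f(g(3)) = f(6) = 5, f(g(4)) = f(4) = 6, f(g(5)) = f(8) = 3, f(g(6)) = f(7) = 1, f(g(7)) = f(2) = 8, f(g(8)) = f(5) = 7, f(g(9)) = f(3) = 4.
Hence fg = [2 9 5 6 3 1 8 7 4].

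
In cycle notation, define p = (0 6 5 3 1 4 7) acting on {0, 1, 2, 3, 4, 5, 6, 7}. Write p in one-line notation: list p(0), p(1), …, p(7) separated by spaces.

Image by image: 0→6, 1→4, 2→2, 3→1, 4→7, 5→3, 6→5, 7→0.
Listing these in domain order gives 6 4 2 1 7 3 5 0.

6 4 2 1 7 3 5 0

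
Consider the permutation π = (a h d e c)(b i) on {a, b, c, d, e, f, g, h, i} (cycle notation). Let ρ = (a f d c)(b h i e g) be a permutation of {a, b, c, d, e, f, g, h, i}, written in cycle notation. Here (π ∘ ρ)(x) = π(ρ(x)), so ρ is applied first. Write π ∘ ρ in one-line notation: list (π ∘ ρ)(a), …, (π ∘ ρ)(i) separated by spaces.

f d h a g e i b c

(π ∘ ρ)(x) = π(ρ(x)). Computing each image: π(ρ(a)) = π(f) = f, π(ρ(b)) = π(h) = d, π(ρ(c)) = π(a) = h, π(ρ(d)) = π(c) = a, π(ρ(e)) = π(g) = g, π(ρ(f)) = π(d) = e, π(ρ(g)) = π(b) = i, π(ρ(h)) = π(i) = b, π(ρ(i)) = π(e) = c.
Hence π ∘ ρ = [f d h a g e i b c].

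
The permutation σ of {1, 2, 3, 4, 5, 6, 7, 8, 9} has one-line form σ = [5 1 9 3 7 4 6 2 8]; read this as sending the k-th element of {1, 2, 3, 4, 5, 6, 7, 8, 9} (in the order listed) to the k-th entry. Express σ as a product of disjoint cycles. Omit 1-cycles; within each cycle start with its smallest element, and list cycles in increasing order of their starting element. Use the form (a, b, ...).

Start at 1 and follow images: 1 → 5 → 7 → 6 → 4 → 3 → 9 → 8 → 2 → 1, giving the cycle (1, 5, 7, 6, 4, 3, 9, 8, 2).
Repeating from the next unused element and collecting all non-trivial cycles gives (1, 5, 7, 6, 4, 3, 9, 8, 2).

(1, 5, 7, 6, 4, 3, 9, 8, 2)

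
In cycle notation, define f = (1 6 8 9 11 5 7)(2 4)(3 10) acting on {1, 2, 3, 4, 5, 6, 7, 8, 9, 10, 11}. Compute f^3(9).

7

9 lies in the 7-cycle (1 6 8 9 11 5 7).
Advancing 3 steps from 9: 9 → 11 → 5 → 7.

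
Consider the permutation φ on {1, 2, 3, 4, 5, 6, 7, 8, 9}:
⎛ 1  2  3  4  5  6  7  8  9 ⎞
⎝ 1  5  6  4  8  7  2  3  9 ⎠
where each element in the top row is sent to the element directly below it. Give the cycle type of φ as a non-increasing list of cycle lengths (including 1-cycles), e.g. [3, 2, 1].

The disjoint cycles are (1)(2, 5, 8, 3, 6, 7)(4)(9), with lengths 6, 1, 1, 1 in non-increasing order.

[6, 1, 1, 1]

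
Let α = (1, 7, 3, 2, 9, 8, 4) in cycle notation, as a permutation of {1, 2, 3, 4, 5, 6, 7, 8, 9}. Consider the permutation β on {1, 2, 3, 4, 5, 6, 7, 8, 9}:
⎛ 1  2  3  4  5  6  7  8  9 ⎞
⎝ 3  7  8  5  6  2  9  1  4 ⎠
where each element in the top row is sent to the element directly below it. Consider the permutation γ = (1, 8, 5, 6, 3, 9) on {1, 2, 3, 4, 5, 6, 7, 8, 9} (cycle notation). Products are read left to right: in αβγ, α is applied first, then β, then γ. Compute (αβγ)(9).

(αβγ)(9) = γ(β(α(9))). α(9) = 8, then β(8) = 1, then γ(1) = 8, so the result is 8.

8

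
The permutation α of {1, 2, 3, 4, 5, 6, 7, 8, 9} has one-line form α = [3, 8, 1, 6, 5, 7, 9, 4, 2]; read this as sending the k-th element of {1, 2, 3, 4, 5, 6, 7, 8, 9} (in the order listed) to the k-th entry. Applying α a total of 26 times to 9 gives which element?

8

Tracing 9 → 2 → … returns to 9 after 6 steps, so 9 lies in a 6-cycle (2 8 4 6 7 9).
Since the cycle has length 6, α^26 acts on it the same as α^2 (26 mod 6 = 2).
Stepping 2 places around the cycle: 9 → 2 → 8.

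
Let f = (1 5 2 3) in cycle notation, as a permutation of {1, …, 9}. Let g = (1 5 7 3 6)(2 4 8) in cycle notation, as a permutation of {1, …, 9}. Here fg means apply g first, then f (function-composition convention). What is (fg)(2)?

First apply g: g(2) = 4, then f(4) = 4. Thus (fg)(2) = 4.

4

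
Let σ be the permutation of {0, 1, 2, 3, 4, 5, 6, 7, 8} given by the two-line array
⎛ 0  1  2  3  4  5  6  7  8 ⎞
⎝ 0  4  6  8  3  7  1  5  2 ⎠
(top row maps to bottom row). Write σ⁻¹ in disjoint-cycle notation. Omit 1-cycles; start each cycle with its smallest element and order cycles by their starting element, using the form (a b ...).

(1 6 2 8 3 4)(5 7)

The cycle decomposition of σ is (1 4 3 8 2 6)(5 7).
Reversing each cycle (and rotating so the smallest element leads) gives σ⁻¹ = (1 6 2 8 3 4)(5 7).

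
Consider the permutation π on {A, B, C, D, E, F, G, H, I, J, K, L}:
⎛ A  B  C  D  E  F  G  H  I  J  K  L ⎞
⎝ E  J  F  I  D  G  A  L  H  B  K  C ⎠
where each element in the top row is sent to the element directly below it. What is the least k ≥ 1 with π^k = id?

18

Decomposing into disjoint cycles gives cycle lengths 9, 2, 1.
The order is lcm(9, 2) = 18.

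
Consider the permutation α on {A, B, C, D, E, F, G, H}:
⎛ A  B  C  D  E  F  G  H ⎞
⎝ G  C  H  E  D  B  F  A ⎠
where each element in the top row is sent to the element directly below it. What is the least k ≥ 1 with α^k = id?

The disjoint-cycle form of α has cycle lengths 6, 2.
The order is lcm(6, 2) = 6.

6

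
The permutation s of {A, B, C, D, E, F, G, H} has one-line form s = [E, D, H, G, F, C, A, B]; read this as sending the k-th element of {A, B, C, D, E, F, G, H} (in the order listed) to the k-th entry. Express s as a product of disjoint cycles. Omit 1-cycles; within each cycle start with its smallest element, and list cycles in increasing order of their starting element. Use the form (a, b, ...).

(A, E, F, C, H, B, D, G)

Iterating s from A gives A → E → F → C → H → B → D → G → A; that is the 8-cycle (A, E, F, C, H, B, D, G).
Repeating from the next unused element and collecting all non-trivial cycles gives (A, E, F, C, H, B, D, G).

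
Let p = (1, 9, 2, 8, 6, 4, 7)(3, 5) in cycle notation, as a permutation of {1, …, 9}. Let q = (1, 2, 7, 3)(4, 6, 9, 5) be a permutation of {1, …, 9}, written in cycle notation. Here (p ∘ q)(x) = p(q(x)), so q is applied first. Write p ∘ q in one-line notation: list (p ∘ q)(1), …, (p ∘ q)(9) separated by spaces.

8 1 9 4 7 2 5 6 3

(p ∘ q)(x) = p(q(x)). Computing each image: p(q(1)) = p(2) = 8, p(q(2)) = p(7) = 1, p(q(3)) = p(1) = 9, p(q(4)) = p(6) = 4, p(q(5)) = p(4) = 7, p(q(6)) = p(9) = 2, p(q(7)) = p(3) = 5, p(q(8)) = p(8) = 6, p(q(9)) = p(5) = 3.
Hence p ∘ q = [8 1 9 4 7 2 5 6 3].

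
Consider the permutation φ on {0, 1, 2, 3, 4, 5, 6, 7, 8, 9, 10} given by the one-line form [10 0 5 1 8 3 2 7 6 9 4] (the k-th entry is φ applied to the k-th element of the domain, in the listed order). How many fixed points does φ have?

The fixed points (elements with φ(x) = x) are {7, 9}, so there are 2.

2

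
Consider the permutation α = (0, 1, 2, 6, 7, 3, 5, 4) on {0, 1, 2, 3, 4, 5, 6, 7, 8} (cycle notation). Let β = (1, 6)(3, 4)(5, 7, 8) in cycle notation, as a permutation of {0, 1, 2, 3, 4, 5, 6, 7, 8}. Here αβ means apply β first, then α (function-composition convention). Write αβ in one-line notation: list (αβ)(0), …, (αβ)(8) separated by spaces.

Chase each element through β then α: 0 → 0 → 1; 1 → 6 → 7; 2 → 2 → 6; 3 → 4 → 0; 4 → 3 → 5; 5 → 7 → 3; 6 → 1 → 2; 7 → 8 → 8; 8 → 5 → 4.
Collecting the images, αβ = [1 7 6 0 5 3 2 8 4].

1 7 6 0 5 3 2 8 4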